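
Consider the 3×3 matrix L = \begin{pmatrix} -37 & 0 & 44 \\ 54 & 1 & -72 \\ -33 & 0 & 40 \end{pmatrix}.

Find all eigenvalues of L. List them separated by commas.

-4, 1, 7

Compute the characteristic polynomial p(s) = det(sI - L).
Cofactor expansion gives p(s) = s^3 - 4s^2 - 25s + 28.
Since p(1) = 0, s = 1 is a root.
Factor out (s - 1): p(s) = (s - 1)·(s^2 - 3s - 28).
The quadratic factors as (s + 4)·(s - 7).
Eigenvalues: -4, 1, 7.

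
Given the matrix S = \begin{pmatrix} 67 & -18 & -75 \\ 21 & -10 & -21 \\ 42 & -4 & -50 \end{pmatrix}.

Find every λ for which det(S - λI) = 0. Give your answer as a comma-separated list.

-8, 4, 11

Compute the characteristic polynomial p(lambda) = det(lambda·I - S).
Expanding along the first row, p(lambda) = lambda^3 - 7·lambda^2 - 76·lambda + 352.
Rational-root test: lambda = 11 gives p(11) = 0.
Factor out (lambda - 11): p(lambda) = (lambda - 11)·(lambda^2 + 4·lambda - 32).
The quadratic factors as (lambda + 8)·(lambda - 4).
Eigenvalues: -8, 4, 11.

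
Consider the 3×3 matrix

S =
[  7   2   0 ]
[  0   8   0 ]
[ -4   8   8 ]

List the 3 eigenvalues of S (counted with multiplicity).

Compute the characteristic polynomial p(λ) = det(λI - S).
Expanding along the first row, p(λ) = λ^3 - 23λ^2 + 176λ - 448.
Since p(8) = 0, λ = 8 is a root.
Dividing by (λ - 8) leaves λ^2 - 15λ + 56.
The quadratic factors as (λ - 7)·(λ - 8).
Eigenvalues: 7, 8, 8.

7, 8, 8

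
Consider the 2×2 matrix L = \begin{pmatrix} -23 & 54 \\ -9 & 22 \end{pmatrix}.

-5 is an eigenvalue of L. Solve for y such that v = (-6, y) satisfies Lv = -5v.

We need (L + 5I)v = 0.
L + 5I = [[-18, 54], [-9, 27]].
Row 1: (-18)·-6 + (54)·y = 0
Row 2: (-9)·-6 + (27)·y = 0
Solving gives y = -2.
Check: L·(-6, -2) = (30, 10) = -5·(-6, -2).

-2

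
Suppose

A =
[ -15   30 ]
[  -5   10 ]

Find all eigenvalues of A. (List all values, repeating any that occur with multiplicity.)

-5, 0

det(A - tI) = (-15 - t)(10 - t) - (30)·(-5) = t^2 + 5t.
This factors as (t + 5)·t = 0.
Eigenvalues: -5, 0.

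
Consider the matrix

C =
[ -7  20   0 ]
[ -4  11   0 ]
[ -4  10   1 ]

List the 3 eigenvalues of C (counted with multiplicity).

1, 1, 3

Set up det(μI - C) = 0.
Expanding the 3×3 determinant: p(μ) = μ^3 - 5μ^2 + 7μ - 3.
Try μ = 1: p(1) = 0, so 1 is a root.
Dividing by (μ - 1) leaves μ^2 - 4μ + 3.
The quadratic factors as (μ - 1)·(μ - 3).
Eigenvalues: 1, 1, 3.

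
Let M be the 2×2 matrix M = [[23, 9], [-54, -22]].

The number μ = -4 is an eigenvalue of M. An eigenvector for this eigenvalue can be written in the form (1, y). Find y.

We need (M + 4I)v = 0.
M + 4I = [[27, 9], [-54, -18]].
Row 1: (27)·1 + (9)·y = 0
Row 2: (-54)·1 + (-18)·y = 0
Solving gives y = -3.
Check: M·(1, -3) = (-4, 12) = -4·(1, -3).

-3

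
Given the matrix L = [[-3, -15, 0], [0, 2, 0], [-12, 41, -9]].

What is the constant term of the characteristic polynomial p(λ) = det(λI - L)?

p(0) = det(0·I − L) = det(−L) = (−1)^3·det(L).
det(L) = 54, so p(0) = -54.

-54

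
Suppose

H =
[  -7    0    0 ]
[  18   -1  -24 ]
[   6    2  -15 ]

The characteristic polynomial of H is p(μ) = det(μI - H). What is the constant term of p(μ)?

p(μ) = μ^3 + 23μ^2 + 175μ + 441.
The constant term is 441.

441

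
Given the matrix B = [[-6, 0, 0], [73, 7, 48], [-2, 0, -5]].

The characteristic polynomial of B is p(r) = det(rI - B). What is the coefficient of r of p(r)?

-47

p(r) = r^3 + 4r^2 - 47r - 210.
The coefficient of r is -47.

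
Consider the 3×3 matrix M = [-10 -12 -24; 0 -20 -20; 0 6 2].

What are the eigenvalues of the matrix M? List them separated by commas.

-10, -10, -8

Compute the characteristic polynomial p(lambda) = det(lambda·I - M).
Cofactor expansion gives p(lambda) = lambda^3 + 28·lambda^2 + 260·lambda + 800.
Rational-root test: lambda = -8 gives p(-8) = 0.
Dividing by (lambda + 8) leaves lambda^2 + 20·lambda + 100.
The quadratic factor is (lambda + 10)^2.
Eigenvalues: -10, -10, -8.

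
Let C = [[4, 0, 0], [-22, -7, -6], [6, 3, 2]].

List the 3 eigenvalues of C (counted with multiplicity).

Set up det(λI - C) = 0.
Expanding along the first row, p(λ) = λ^3 + λ^2 - 16λ - 16.
Try λ = -1: p(-1) = 0, so -1 is a root.
Factor out (λ + 1): p(λ) = (λ + 1)·(λ^2 - 16).
The quadratic factors as (λ + 4)·(λ - 4).
Eigenvalues: -4, -1, 4.

-4, -1, 4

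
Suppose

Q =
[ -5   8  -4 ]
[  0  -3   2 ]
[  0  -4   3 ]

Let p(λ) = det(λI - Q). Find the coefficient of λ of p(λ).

p(λ) = λ^3 + 5λ^2 - λ - 5.
The coefficient of λ is -1.

-1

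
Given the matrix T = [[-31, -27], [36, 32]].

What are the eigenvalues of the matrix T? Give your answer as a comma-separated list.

-4, 5

det(T - lambda·I) = (-31 - lambda)(32 - lambda) - (-27)·(36) = lambda^2 - lambda - 20.
This factors as (lambda + 4)·(lambda - 5) = 0.
Eigenvalues: -4, 5.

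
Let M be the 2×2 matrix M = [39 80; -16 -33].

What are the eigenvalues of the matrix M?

-1, 7

det(M - tI) = (39 - t)(-33 - t) - (80)·(-16) = t^2 - 6t - 7.
This factors as (t + 1)·(t - 7) = 0.
Eigenvalues: -1, 7.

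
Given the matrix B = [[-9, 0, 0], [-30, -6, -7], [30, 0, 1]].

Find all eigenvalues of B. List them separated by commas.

-9, -6, 1

Set up det(lambda·I - B) = 0.
Cofactor expansion gives p(lambda) = lambda^3 + 14·lambda^2 + 39·lambda - 54.
Since p(-6) = 0, lambda = -6 is a root.
Factor out (lambda + 6): p(lambda) = (lambda + 6)·(lambda^2 + 8·lambda - 9).
The quadratic factors as (lambda + 9)·(lambda - 1).
Eigenvalues: -9, -6, 1.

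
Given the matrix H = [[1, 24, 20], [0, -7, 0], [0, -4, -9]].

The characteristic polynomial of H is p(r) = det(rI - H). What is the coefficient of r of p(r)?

p(r) = r^3 + 15r^2 + 47r - 63.
The coefficient of r is 47.

47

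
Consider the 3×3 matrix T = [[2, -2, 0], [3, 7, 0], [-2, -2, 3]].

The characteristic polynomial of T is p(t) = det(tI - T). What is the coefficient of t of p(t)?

p(t) = t^3 - 12t^2 + 47t - 60.
The coefficient of t is 47.

47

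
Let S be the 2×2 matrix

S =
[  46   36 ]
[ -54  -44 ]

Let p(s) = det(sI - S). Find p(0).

p(0) = det(0·I − S) = det(−S) = (−1)^2·det(S).
det(S) = -80, so p(0) = -80.

-80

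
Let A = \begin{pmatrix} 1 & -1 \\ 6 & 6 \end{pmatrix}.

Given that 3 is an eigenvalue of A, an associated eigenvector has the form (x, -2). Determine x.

We need (A - 3I)v = 0.
A - 3I = [[-2, -1], [6, 3]].
Row 1: (-2)·x + (-1)·-2 = 0
Row 2: (6)·x + (3)·-2 = 0
Solving gives x = 1.
Check: A·(1, -2) = (3, -6) = 3·(1, -2).

1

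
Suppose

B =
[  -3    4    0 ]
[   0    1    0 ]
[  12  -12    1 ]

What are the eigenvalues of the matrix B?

-3, 1, 1

Set up det(λI - B) = 0.
Expanding the 3×3 determinant: p(λ) = λ^3 + λ^2 - 5λ + 3.
Try λ = 1: p(1) = 0, so 1 is a root.
Dividing by (λ - 1) leaves λ^2 + 2λ - 3.
The quadratic factors as (λ + 3)·(λ - 1).
Eigenvalues: -3, 1, 1.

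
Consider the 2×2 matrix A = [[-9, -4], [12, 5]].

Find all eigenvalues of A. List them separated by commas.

-3, -1

det(A - lambda·I) = (-9 - lambda)(5 - lambda) - (-4)·(12) = lambda^2 + 4·lambda + 3.
This factors as (lambda + 3)·(lambda + 1) = 0.
Eigenvalues: -3, -1.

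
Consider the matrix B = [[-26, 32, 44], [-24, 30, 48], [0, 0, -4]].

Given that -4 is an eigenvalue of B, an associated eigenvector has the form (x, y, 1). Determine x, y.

We need (B + 4I)v = 0.
B + 4I = [[-22, 32, 44], [-24, 34, 48], [0, 0, 0]].
Row 1: (-22)·x + (32)·y + (44)·1 = 0
Row 2: (-24)·x + (34)·y + (48)·1 = 0
Row 3: (0)·x + (0)·y + (0)·1 = 0
Solving gives x = 2, y = 0.
Check: B·(2, 0, 1) = (-8, 0, -4) = -4·(2, 0, 1).

2, 0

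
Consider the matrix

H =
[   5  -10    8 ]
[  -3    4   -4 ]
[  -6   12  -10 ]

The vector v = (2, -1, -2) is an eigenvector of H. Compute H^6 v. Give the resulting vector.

First find the eigenvalue: Hv = (4, -2, -4) = 2·(2, -1, -2), so λ = 2.
Then H^6 v = λ^6·v = 2^6·(2, -1, -2) = 64·(2, -1, -2) = (128, -64, -128).

(128, -64, -128)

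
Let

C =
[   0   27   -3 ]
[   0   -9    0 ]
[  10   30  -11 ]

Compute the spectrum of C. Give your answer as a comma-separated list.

-9, -6, -5

The characteristic polynomial is p(s) = det(sI - C).
Expanding the 3×3 determinant: p(s) = s^3 + 20s^2 + 129s + 270.
Rational-root test: s = -6 gives p(-6) = 0.
Factor out (s + 6): p(s) = (s + 6)·(s^2 + 14s + 45).
The quadratic factors as (s + 9)·(s + 5).
Eigenvalues: -9, -6, -5.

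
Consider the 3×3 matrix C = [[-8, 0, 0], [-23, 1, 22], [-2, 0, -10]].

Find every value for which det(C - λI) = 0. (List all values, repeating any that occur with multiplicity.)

Compute the characteristic polynomial p(λ) = det(λI - C).
Expanding the 3×3 determinant: p(λ) = λ^3 + 17λ^2 + 62λ - 80.
Since p(1) = 0, λ = 1 is a root.
Factor out (λ - 1): p(λ) = (λ - 1)·(λ^2 + 18λ + 80).
The quadratic factors as (λ + 10)·(λ + 8).
Eigenvalues: -10, -8, 1.

-10, -8, 1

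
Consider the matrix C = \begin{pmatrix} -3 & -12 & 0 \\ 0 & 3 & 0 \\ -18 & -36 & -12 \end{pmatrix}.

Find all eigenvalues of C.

-12, -3, 3

The characteristic polynomial is p(λ) = det(λI - C).
Expanding the 3×3 determinant: p(λ) = λ^3 + 12λ^2 - 9λ - 108.
Rational-root test: λ = -3 gives p(-3) = 0.
Factor out (λ + 3): p(λ) = (λ + 3)·(λ^2 + 9λ - 36).
The quadratic factors as (λ + 12)·(λ - 3).
Eigenvalues: -12, -3, 3.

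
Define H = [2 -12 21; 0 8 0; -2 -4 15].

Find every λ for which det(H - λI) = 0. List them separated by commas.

8, 8, 9

Set up det(lambda·I - H) = 0.
Cofactor expansion gives p(lambda) = lambda^3 - 25·lambda^2 + 208·lambda - 576.
Rational-root test: lambda = 8 gives p(8) = 0.
Dividing by (lambda - 8) leaves lambda^2 - 17·lambda + 72.
The quadratic factors as (lambda - 8)·(lambda - 9).
Eigenvalues: 8, 8, 9.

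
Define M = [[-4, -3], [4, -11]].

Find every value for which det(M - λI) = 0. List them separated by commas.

-8, -7

det(M - tI) = (-4 - t)(-11 - t) - (-3)·(4) = t^2 + 15t + 56.
This factors as (t + 8)·(t + 7) = 0.
Eigenvalues: -8, -7.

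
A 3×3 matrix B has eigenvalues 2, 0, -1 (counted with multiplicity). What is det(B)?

0

det(B) is the product of the eigenvalues: (2) · (0) · (-1) = 0.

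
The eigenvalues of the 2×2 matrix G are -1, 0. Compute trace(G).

trace(G) is the sum of the eigenvalues: (-1) + (0) = -1.

-1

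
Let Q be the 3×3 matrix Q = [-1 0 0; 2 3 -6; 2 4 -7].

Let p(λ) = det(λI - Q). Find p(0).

3

p(0) = det(0·I − Q) = det(−Q) = (−1)^3·det(Q).
det(Q) = -3, so p(0) = 3.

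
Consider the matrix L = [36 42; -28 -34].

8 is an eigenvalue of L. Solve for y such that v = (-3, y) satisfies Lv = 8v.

2

We need (L - 8I)v = 0.
L - 8I = [[28, 42], [-28, -42]].
Row 1: (28)·-3 + (42)·y = 0
Row 2: (-28)·-3 + (-42)·y = 0
Solving gives y = 2.
Check: L·(-3, 2) = (-24, 16) = 8·(-3, 2).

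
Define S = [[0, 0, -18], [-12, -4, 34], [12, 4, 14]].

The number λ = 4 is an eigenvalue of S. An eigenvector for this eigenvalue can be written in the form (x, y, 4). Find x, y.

-18, 44

We need (S - 4I)v = 0.
S - 4I = [[-4, 0, -18], [-12, -8, 34], [12, 4, 10]].
Row 1: (-4)·x + (0)·y + (-18)·4 = 0
Row 2: (-12)·x + (-8)·y + (34)·4 = 0
Row 3: (12)·x + (4)·y + (10)·4 = 0
Solving gives x = -18, y = 44.
Check: S·(-18, 44, 4) = (-72, 176, 16) = 4·(-18, 44, 4).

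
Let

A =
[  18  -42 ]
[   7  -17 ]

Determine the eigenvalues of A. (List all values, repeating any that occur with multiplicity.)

det(A - lambda·I) = (18 - lambda)(-17 - lambda) - (-42)·(7) = lambda^2 - lambda - 12.
This factors as (lambda + 3)·(lambda - 4) = 0.
Eigenvalues: -3, 4.

-3, 4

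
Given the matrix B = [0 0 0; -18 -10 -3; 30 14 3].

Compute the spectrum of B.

Set up det(μI - B) = 0.
Expanding the 3×3 determinant: p(μ) = μ^3 + 7μ^2 + 12μ.
Try μ = 0: p(0) = 0, so 0 is a root.
Dividing by μ leaves μ^2 + 7μ + 12.
The quadratic factors as (μ + 4)·(μ + 3).
Eigenvalues: -4, -3, 0.

-4, -3, 0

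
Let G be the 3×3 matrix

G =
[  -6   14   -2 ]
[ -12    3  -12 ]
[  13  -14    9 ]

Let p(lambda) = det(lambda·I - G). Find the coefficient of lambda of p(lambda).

p(lambda) = lambda^3 - 6·lambda^2 - 19·lambda + 84.
The coefficient of lambda is -19.

-19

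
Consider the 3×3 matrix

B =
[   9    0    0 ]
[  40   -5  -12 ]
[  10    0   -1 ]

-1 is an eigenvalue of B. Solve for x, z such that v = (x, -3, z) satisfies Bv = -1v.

0, 1

We need (B + 1I)v = 0.
B + 1I = [[10, 0, 0], [40, -4, -12], [10, 0, 0]].
Row 1: (10)·x + (0)·-3 + (0)·z = 0
Row 2: (40)·x + (-4)·-3 + (-12)·z = 0
Row 3: (10)·x + (0)·-3 + (0)·z = 0
Solving gives x = 0, z = 1.
Check: B·(0, -3, 1) = (0, 3, -1) = -1·(0, -3, 1).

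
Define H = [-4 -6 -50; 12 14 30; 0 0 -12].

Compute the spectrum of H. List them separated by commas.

Set up det(μI - H) = 0.
Expanding the 3×3 determinant: p(μ) = μ^3 + 2μ^2 - 104μ + 192.
Since p(8) = 0, μ = 8 is a root.
Dividing by (μ - 8) leaves μ^2 + 10μ - 24.
The quadratic factors as (μ + 12)·(μ - 2).
Eigenvalues: -12, 2, 8.

-12, 2, 8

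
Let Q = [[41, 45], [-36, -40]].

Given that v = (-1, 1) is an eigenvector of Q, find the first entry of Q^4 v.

First find the eigenvalue: Qv = (4, -4) = -4·(-1, 1), so λ = -4.
Then Q^4 v = λ^4·v = (-4)^4·(-1, 1) = 256·(-1, 1) = (-256, 256).

-256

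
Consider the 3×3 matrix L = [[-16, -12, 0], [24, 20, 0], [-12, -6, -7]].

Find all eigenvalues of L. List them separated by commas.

-7, -4, 8

Set up det(tI - L) = 0.
Cofactor expansion gives p(t) = t^3 + 3t^2 - 60t - 224.
Rational-root test: t = -4 gives p(-4) = 0.
Factor out (t + 4): p(t) = (t + 4)·(t^2 - t - 56).
The quadratic factors as (t + 7)·(t - 8).
Eigenvalues: -7, -4, 8.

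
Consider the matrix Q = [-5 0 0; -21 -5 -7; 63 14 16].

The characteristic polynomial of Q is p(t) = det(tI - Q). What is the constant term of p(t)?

p(t) = t^3 - 6t^2 - 37t + 90.
The constant term is 90.

90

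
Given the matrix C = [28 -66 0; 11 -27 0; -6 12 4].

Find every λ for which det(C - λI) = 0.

Set up det(λI - C) = 0.
Expanding the 3×3 determinant: p(λ) = λ^3 - 5λ^2 - 26λ + 120.
Try λ = 4: p(4) = 0, so 4 is a root.
Factor out (λ - 4): p(λ) = (λ - 4)·(λ^2 - λ - 30).
The quadratic factors as (λ + 5)·(λ - 6).
Eigenvalues: -5, 4, 6.

-5, 4, 6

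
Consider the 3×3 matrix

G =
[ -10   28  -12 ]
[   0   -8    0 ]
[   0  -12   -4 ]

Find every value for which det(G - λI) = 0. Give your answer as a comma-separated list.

The characteristic polynomial is p(lambda) = det(lambda·I - G).
Cofactor expansion gives p(lambda) = lambda^3 + 22·lambda^2 + 152·lambda + 320.
Try lambda = -8: p(-8) = 0, so -8 is a root.
Dividing by (lambda + 8) leaves lambda^2 + 14·lambda + 40.
The quadratic factors as (lambda + 10)·(lambda + 4).
Eigenvalues: -10, -8, -4.

-10, -8, -4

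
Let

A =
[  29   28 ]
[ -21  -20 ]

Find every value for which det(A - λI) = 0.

det(A - μI) = (29 - μ)(-20 - μ) - (28)·(-21) = μ^2 - 9μ + 8.
This factors as (μ - 1)·(μ - 8) = 0.
Eigenvalues: 1, 8.

1, 8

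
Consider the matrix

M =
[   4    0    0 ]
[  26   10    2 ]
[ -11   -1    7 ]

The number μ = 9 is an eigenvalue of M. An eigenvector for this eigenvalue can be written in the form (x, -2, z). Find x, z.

0, 1

We need (M - 9I)v = 0.
M - 9I = [[-5, 0, 0], [26, 1, 2], [-11, -1, -2]].
Row 1: (-5)·x + (0)·-2 + (0)·z = 0
Row 2: (26)·x + (1)·-2 + (2)·z = 0
Row 3: (-11)·x + (-1)·-2 + (-2)·z = 0
Solving gives x = 0, z = 1.
Check: M·(0, -2, 1) = (0, -18, 9) = 9·(0, -2, 1).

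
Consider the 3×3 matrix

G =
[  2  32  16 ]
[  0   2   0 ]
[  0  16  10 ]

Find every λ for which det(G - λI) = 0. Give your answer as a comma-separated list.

Set up det(λI - G) = 0.
Cofactor expansion gives p(λ) = λ^3 - 14λ^2 + 44λ - 40.
Rational-root test: λ = 2 gives p(2) = 0.
Dividing by (λ - 2) leaves λ^2 - 12λ + 20.
The quadratic factors as (λ - 2)·(λ - 10).
Eigenvalues: 2, 2, 10.

2, 2, 10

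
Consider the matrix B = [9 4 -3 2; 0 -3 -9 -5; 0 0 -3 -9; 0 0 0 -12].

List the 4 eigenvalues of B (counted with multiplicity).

-12, -3, -3, 9

B is upper triangular, so its eigenvalues are the diagonal entries.
Diagonal: 9, -3, -3, -12.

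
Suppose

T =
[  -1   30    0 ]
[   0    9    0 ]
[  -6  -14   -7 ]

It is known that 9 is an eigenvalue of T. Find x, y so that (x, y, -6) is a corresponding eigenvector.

We need (T - 9I)v = 0.
T - 9I = [[-10, 30, 0], [0, 0, 0], [-6, -14, -16]].
Row 1: (-10)·x + (30)·y + (0)·-6 = 0
Row 2: (0)·x + (0)·y + (0)·-6 = 0
Row 3: (-6)·x + (-14)·y + (-16)·-6 = 0
Solving gives x = 9, y = 3.
Check: T·(9, 3, -6) = (81, 27, -54) = 9·(9, 3, -6).

9, 3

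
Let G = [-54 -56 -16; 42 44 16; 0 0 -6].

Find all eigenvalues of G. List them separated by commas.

-12, -6, 2

The characteristic polynomial is p(r) = det(rI - G).
Expanding the 3×3 determinant: p(r) = r^3 + 16r^2 + 36r - 144.
Rational-root test: r = 2 gives p(2) = 0.
Factor out (r - 2): p(r) = (r - 2)·(r^2 + 18r + 72).
The quadratic factors as (r + 12)·(r + 6).
Eigenvalues: -12, -6, 2.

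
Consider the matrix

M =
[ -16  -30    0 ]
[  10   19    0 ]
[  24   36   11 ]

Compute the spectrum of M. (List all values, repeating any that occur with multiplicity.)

-1, 4, 11

Compute the characteristic polynomial p(s) = det(sI - M).
Cofactor expansion gives p(s) = s^3 - 14s^2 + 29s + 44.
Rational-root test: s = -1 gives p(-1) = 0.
Dividing by (s + 1) leaves s^2 - 15s + 44.
The quadratic factors as (s - 4)·(s - 11).
Eigenvalues: -1, 4, 11.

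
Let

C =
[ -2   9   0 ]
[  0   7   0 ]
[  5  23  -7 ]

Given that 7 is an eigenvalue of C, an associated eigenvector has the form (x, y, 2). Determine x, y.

1, 1

We need (C - 7I)v = 0.
C - 7I = [[-9, 9, 0], [0, 0, 0], [5, 23, -14]].
Row 1: (-9)·x + (9)·y + (0)·2 = 0
Row 2: (0)·x + (0)·y + (0)·2 = 0
Row 3: (5)·x + (23)·y + (-14)·2 = 0
Solving gives x = 1, y = 1.
Check: C·(1, 1, 2) = (7, 7, 14) = 7·(1, 1, 2).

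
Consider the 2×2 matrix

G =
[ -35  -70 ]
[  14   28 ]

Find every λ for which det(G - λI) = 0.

det(G - μI) = (-35 - μ)(28 - μ) - (-70)·(14) = μ^2 + 7μ.
This factors as (μ + 7)·μ = 0.
Eigenvalues: -7, 0.

-7, 0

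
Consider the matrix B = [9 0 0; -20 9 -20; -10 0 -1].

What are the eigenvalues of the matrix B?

-1, 9, 9

Set up det(lambda·I - B) = 0.
Expanding the 3×3 determinant: p(lambda) = lambda^3 - 17·lambda^2 + 63·lambda + 81.
Rational-root test: lambda = -1 gives p(-1) = 0.
Factor out (lambda + 1): p(lambda) = (lambda + 1)·(lambda^2 - 18·lambda + 81).
The quadratic factor is (lambda - 9)^2.
Eigenvalues: -1, 9, 9.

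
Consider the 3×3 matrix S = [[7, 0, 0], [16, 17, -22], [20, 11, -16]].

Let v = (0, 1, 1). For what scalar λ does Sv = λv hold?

Compute Sv: S·(0, 1, 1) = (0, -5, -5).
Since Sv = λv, compare component 2: -5 = λ·1, so λ = -5.

-5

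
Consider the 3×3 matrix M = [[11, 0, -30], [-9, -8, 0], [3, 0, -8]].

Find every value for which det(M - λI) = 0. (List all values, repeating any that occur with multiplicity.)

-8, 1, 2

Compute the characteristic polynomial p(λ) = det(λI - M).
Cofactor expansion gives p(λ) = λ^3 + 5λ^2 - 22λ + 16.
Rational-root test: λ = 2 gives p(2) = 0.
Factor out (λ - 2): p(λ) = (λ - 2)·(λ^2 + 7λ - 8).
The quadratic factors as (λ + 8)·(λ - 1).
Eigenvalues: -8, 1, 2.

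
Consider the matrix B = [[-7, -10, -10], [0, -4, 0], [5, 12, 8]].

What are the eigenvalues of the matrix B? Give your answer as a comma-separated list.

The characteristic polynomial is p(μ) = det(μI - B).
Expanding the 3×3 determinant: p(μ) = μ^3 + 3μ^2 - 10μ - 24.
Rational-root test: μ = 3 gives p(3) = 0.
Dividing by (μ - 3) leaves μ^2 + 6μ + 8.
The quadratic factors as (μ + 4)·(μ + 2).
Eigenvalues: -4, -2, 3.

-4, -2, 3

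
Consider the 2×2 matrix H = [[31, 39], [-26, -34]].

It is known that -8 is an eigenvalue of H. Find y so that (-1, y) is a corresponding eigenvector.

We need (H + 8I)v = 0.
H + 8I = [[39, 39], [-26, -26]].
Row 1: (39)·-1 + (39)·y = 0
Row 2: (-26)·-1 + (-26)·y = 0
Solving gives y = 1.
Check: H·(-1, 1) = (8, -8) = -8·(-1, 1).

1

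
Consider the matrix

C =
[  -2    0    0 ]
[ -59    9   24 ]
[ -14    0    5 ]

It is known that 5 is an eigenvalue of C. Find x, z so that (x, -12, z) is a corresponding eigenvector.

0, 2

We need (C - 5I)v = 0.
C - 5I = [[-7, 0, 0], [-59, 4, 24], [-14, 0, 0]].
Row 1: (-7)·x + (0)·-12 + (0)·z = 0
Row 2: (-59)·x + (4)·-12 + (24)·z = 0
Row 3: (-14)·x + (0)·-12 + (0)·z = 0
Solving gives x = 0, z = 2.
Check: C·(0, -12, 2) = (0, -60, 10) = 5·(0, -12, 2).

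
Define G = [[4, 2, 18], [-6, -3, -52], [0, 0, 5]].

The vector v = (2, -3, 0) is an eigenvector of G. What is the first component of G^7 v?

First find the eigenvalue: Gv = (2, -3, 0) = 1·(2, -3, 0), so λ = 1.
Then G^7 v = λ^7·v = 1^7·(2, -3, 0) = 1·(2, -3, 0) = (2, -3, 0).

2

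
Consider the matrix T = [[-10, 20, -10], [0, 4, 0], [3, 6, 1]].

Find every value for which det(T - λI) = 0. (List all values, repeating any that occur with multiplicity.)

-5, -4, 4

Compute the characteristic polynomial p(s) = det(sI - T).
Cofactor expansion gives p(s) = s^3 + 5s^2 - 16s - 80.
Since p(-4) = 0, s = -4 is a root.
Dividing by (s + 4) leaves s^2 + s - 20.
The quadratic factors as (s + 5)·(s - 4).
Eigenvalues: -5, -4, 4.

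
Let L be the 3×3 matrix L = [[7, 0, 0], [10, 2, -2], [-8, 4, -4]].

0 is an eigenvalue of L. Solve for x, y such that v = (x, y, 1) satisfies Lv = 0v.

We need (L)v = 0.
L = [[7, 0, 0], [10, 2, -2], [-8, 4, -4]].
Row 1: (7)·x + (0)·y + (0)·1 = 0
Row 2: (10)·x + (2)·y + (-2)·1 = 0
Row 3: (-8)·x + (4)·y + (-4)·1 = 0
Solving gives x = 0, y = 1.
Check: L·(0, 1, 1) = (0, 0, 0) = 0·(0, 1, 1).

0, 1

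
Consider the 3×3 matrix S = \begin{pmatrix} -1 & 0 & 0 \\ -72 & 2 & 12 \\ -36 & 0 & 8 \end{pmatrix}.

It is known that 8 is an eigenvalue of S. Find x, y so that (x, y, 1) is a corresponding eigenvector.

We need (S - 8I)v = 0.
S - 8I = [[-9, 0, 0], [-72, -6, 12], [-36, 0, 0]].
Row 1: (-9)·x + (0)·y + (0)·1 = 0
Row 2: (-72)·x + (-6)·y + (12)·1 = 0
Row 3: (-36)·x + (0)·y + (0)·1 = 0
Solving gives x = 0, y = 2.
Check: S·(0, 2, 1) = (0, 16, 8) = 8·(0, 2, 1).

0, 2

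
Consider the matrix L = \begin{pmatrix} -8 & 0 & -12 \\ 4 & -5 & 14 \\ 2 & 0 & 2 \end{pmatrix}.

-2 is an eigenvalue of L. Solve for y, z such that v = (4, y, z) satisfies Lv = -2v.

-4, -2

We need (L + 2I)v = 0.
L + 2I = [[-6, 0, -12], [4, -3, 14], [2, 0, 4]].
Row 1: (-6)·4 + (0)·y + (-12)·z = 0
Row 2: (4)·4 + (-3)·y + (14)·z = 0
Row 3: (2)·4 + (0)·y + (4)·z = 0
Solving gives y = -4, z = -2.
Check: L·(4, -4, -2) = (-8, 8, 4) = -2·(4, -4, -2).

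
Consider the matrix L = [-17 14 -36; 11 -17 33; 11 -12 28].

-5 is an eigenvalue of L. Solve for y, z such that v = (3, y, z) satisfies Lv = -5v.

We need (L + 5I)v = 0.
L + 5I = [[-12, 14, -36], [11, -12, 33], [11, -12, 33]].
Row 1: (-12)·3 + (14)·y + (-36)·z = 0
Row 2: (11)·3 + (-12)·y + (33)·z = 0
Row 3: (11)·3 + (-12)·y + (33)·z = 0
Solving gives y = 0, z = -1.
Check: L·(3, 0, -1) = (-15, 0, 5) = -5·(3, 0, -1).

0, -1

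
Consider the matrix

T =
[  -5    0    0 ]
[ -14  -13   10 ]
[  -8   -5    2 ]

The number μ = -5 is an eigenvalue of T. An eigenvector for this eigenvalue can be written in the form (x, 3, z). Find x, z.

We need (T + 5I)v = 0.
T + 5I = [[0, 0, 0], [-14, -8, 10], [-8, -5, 7]].
Row 1: (0)·x + (0)·3 + (0)·z = 0
Row 2: (-14)·x + (-8)·3 + (10)·z = 0
Row 3: (-8)·x + (-5)·3 + (7)·z = 0
Solving gives x = -1, z = 1.
Check: T·(-1, 3, 1) = (5, -15, -5) = -5·(-1, 3, 1).

-1, 1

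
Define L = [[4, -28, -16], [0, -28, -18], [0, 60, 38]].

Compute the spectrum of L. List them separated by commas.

Set up det(tI - L) = 0.
Expanding along the first row, p(t) = t^3 - 14t^2 + 56t - 64.
Since p(2) = 0, t = 2 is a root.
Factor out (t - 2): p(t) = (t - 2)·(t^2 - 12t + 32).
The quadratic factors as (t - 4)·(t - 8).
Eigenvalues: 2, 4, 8.

2, 4, 8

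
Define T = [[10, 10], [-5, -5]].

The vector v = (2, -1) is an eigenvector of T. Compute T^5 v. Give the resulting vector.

(6250, -3125)

First find the eigenvalue: Tv = (10, -5) = 5·(2, -1), so λ = 5.
Then T^5 v = λ^5·v = 5^5·(2, -1) = 3125·(2, -1) = (6250, -3125).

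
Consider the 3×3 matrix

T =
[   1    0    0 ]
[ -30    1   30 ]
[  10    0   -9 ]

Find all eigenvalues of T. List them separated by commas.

-9, 1, 1

The characteristic polynomial is p(λ) = det(λI - T).
Expanding along the first row, p(λ) = λ^3 + 7λ^2 - 17λ + 9.
Rational-root test: λ = 1 gives p(1) = 0.
Dividing by (λ - 1) leaves λ^2 + 8λ - 9.
The quadratic factors as (λ + 9)·(λ - 1).
Eigenvalues: -9, 1, 1.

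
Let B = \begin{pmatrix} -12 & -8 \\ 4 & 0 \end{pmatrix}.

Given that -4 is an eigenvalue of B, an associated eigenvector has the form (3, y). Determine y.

-3

We need (B + 4I)v = 0.
B + 4I = [[-8, -8], [4, 4]].
Row 1: (-8)·3 + (-8)·y = 0
Row 2: (4)·3 + (4)·y = 0
Solving gives y = -3.
Check: B·(3, -3) = (-12, 12) = -4·(3, -3).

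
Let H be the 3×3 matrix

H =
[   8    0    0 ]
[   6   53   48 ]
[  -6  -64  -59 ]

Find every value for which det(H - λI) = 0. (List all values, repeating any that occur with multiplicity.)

-11, 5, 8

The characteristic polynomial is p(t) = det(tI - H).
Expanding the 3×3 determinant: p(t) = t^3 - 2t^2 - 103t + 440.
Try t = 5: p(5) = 0, so 5 is a root.
Factor out (t - 5): p(t) = (t - 5)·(t^2 + 3t - 88).
The quadratic factors as (t + 11)·(t - 8).
Eigenvalues: -11, 5, 8.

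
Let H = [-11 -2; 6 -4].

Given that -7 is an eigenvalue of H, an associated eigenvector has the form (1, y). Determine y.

We need (H + 7I)v = 0.
H + 7I = [[-4, -2], [6, 3]].
Row 1: (-4)·1 + (-2)·y = 0
Row 2: (6)·1 + (3)·y = 0
Solving gives y = -2.
Check: H·(1, -2) = (-7, 14) = -7·(1, -2).

-2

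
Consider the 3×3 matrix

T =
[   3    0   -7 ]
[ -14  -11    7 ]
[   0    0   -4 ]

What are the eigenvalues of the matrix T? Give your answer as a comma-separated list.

Compute the characteristic polynomial p(lambda) = det(lambda·I - T).
Expanding along the first row, p(lambda) = lambda^3 + 12·lambda^2 - lambda - 132.
Since p(3) = 0, lambda = 3 is a root.
Factor out (lambda - 3): p(lambda) = (lambda - 3)·(lambda^2 + 15·lambda + 44).
The quadratic factors as (lambda + 11)·(lambda + 4).
Eigenvalues: -11, -4, 3.

-11, -4, 3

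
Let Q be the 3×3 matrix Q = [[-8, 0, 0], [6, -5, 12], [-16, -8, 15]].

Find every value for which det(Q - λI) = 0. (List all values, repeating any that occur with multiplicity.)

-8, 3, 7

Compute the characteristic polynomial p(λ) = det(λI - Q).
Expanding the 3×3 determinant: p(λ) = λ^3 - 2λ^2 - 59λ + 168.
Rational-root test: λ = 7 gives p(7) = 0.
Dividing by (λ - 7) leaves λ^2 + 5λ - 24.
The quadratic factors as (λ + 8)·(λ - 3).
Eigenvalues: -8, 3, 7.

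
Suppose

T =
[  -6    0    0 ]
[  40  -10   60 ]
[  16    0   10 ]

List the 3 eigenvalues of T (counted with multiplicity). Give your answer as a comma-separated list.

Set up det(tI - T) = 0.
Expanding the 3×3 determinant: p(t) = t^3 + 6t^2 - 100t - 600.
Rational-root test: t = -10 gives p(-10) = 0.
Dividing by (t + 10) leaves t^2 - 4t - 60.
The quadratic factors as (t + 6)·(t - 10).
Eigenvalues: -10, -6, 10.

-10, -6, 10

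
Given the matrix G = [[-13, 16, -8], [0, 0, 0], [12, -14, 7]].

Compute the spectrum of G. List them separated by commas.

-5, -1, 0

Set up det(rI - G) = 0.
Cofactor expansion gives p(r) = r^3 + 6r^2 + 5r.
Rational-root test: r = 0 gives p(0) = 0.
Dividing by r leaves r^2 + 6r + 5.
The quadratic factors as (r + 5)·(r + 1).
Eigenvalues: -5, -1, 0.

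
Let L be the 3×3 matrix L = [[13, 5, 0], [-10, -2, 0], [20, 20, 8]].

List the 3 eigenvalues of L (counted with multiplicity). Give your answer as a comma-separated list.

3, 8, 8

The characteristic polynomial is p(λ) = det(λI - L).
Expanding the 3×3 determinant: p(λ) = λ^3 - 19λ^2 + 112λ - 192.
Rational-root test: λ = 3 gives p(3) = 0.
Factor out (λ - 3): p(λ) = (λ - 3)·(λ^2 - 16λ + 64).
The quadratic factor is (λ - 8)^2.
Eigenvalues: 3, 8, 8.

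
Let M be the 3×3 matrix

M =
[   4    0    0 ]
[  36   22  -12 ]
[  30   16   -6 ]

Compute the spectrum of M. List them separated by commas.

4, 6, 10

Set up det(λI - M) = 0.
Expanding the 3×3 determinant: p(λ) = λ^3 - 20λ^2 + 124λ - 240.
Rational-root test: λ = 4 gives p(4) = 0.
Factor out (λ - 4): p(λ) = (λ - 4)·(λ^2 - 16λ + 60).
The quadratic factors as (λ - 6)·(λ - 10).
Eigenvalues: 4, 6, 10.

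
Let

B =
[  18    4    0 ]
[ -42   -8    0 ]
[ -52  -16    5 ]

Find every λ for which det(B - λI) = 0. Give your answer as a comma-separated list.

Compute the characteristic polynomial p(s) = det(sI - B).
Cofactor expansion gives p(s) = s^3 - 15s^2 + 74s - 120.
Since p(4) = 0, s = 4 is a root.
Factor out (s - 4): p(s) = (s - 4)·(s^2 - 11s + 30).
The quadratic factors as (s - 5)·(s - 6).
Eigenvalues: 4, 5, 6.

4, 5, 6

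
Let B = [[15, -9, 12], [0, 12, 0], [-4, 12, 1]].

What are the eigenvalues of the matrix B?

The characteristic polynomial is p(lambda) = det(lambda·I - B).
Expanding the 3×3 determinant: p(lambda) = lambda^3 - 28·lambda^2 + 255·lambda - 756.
Rational-root test: lambda = 7 gives p(7) = 0.
Factor out (lambda - 7): p(lambda) = (lambda - 7)·(lambda^2 - 21·lambda + 108).
The quadratic factors as (lambda - 9)·(lambda - 12).
Eigenvalues: 7, 9, 12.

7, 9, 12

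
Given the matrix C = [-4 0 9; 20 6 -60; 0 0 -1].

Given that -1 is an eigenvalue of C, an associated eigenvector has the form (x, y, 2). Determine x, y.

6, 0

We need (C + 1I)v = 0.
C + 1I = [[-3, 0, 9], [20, 7, -60], [0, 0, 0]].
Row 1: (-3)·x + (0)·y + (9)·2 = 0
Row 2: (20)·x + (7)·y + (-60)·2 = 0
Row 3: (0)·x + (0)·y + (0)·2 = 0
Solving gives x = 6, y = 0.
Check: C·(6, 0, 2) = (-6, 0, -2) = -1·(6, 0, 2).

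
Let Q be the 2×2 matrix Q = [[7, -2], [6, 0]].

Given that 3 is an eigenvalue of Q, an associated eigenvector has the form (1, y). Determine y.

2

We need (Q - 3I)v = 0.
Q - 3I = [[4, -2], [6, -3]].
Row 1: (4)·1 + (-2)·y = 0
Row 2: (6)·1 + (-3)·y = 0
Solving gives y = 2.
Check: Q·(1, 2) = (3, 6) = 3·(1, 2).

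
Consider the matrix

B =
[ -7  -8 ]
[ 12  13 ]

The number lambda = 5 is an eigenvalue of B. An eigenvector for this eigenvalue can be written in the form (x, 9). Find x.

-6

We need (B - 5I)v = 0.
B - 5I = [[-12, -8], [12, 8]].
Row 1: (-12)·x + (-8)·9 = 0
Row 2: (12)·x + (8)·9 = 0
Solving gives x = -6.
Check: B·(-6, 9) = (-30, 45) = 5·(-6, 9).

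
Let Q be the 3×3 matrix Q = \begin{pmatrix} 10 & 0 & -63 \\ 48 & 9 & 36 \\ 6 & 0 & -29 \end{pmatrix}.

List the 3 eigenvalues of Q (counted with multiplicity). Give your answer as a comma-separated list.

The characteristic polynomial is p(λ) = det(λI - Q).
Expanding along the first row, p(λ) = λ^3 + 10λ^2 - 83λ - 792.
Rational-root test: λ = 9 gives p(9) = 0.
Dividing by (λ - 9) leaves λ^2 + 19λ + 88.
The quadratic factors as (λ + 11)·(λ + 8).
Eigenvalues: -11, -8, 9.

-11, -8, 9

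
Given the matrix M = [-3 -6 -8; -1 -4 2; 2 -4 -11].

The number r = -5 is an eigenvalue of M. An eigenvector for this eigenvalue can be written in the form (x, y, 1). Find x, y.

1, -1

We need (M + 5I)v = 0.
M + 5I = [[2, -6, -8], [-1, 1, 2], [2, -4, -6]].
Row 1: (2)·x + (-6)·y + (-8)·1 = 0
Row 2: (-1)·x + (1)·y + (2)·1 = 0
Row 3: (2)·x + (-4)·y + (-6)·1 = 0
Solving gives x = 1, y = -1.
Check: M·(1, -1, 1) = (-5, 5, -5) = -5·(1, -1, 1).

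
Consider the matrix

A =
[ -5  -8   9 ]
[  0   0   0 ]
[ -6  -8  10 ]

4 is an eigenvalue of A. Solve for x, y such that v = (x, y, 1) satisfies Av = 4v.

We need (A - 4I)v = 0.
A - 4I = [[-9, -8, 9], [0, -4, 0], [-6, -8, 6]].
Row 1: (-9)·x + (-8)·y + (9)·1 = 0
Row 2: (0)·x + (-4)·y + (0)·1 = 0
Row 3: (-6)·x + (-8)·y + (6)·1 = 0
Solving gives x = 1, y = 0.
Check: A·(1, 0, 1) = (4, 0, 4) = 4·(1, 0, 1).

1, 0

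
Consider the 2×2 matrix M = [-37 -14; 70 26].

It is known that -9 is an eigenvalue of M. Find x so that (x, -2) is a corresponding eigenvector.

We need (M + 9I)v = 0.
M + 9I = [[-28, -14], [70, 35]].
Row 1: (-28)·x + (-14)·-2 = 0
Row 2: (70)·x + (35)·-2 = 0
Solving gives x = 1.
Check: M·(1, -2) = (-9, 18) = -9·(1, -2).

1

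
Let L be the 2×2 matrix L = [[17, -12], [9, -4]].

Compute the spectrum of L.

det(L - μI) = (17 - μ)(-4 - μ) - (-12)·(9) = μ^2 - 13μ + 40.
This factors as (μ - 5)·(μ - 8) = 0.
Eigenvalues: 5, 8.

5, 8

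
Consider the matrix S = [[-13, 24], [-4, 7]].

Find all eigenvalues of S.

det(S - tI) = (-13 - t)(7 - t) - (24)·(-4) = t^2 + 6t + 5.
This factors as (t + 5)·(t + 1) = 0.
Eigenvalues: -5, -1.

-5, -1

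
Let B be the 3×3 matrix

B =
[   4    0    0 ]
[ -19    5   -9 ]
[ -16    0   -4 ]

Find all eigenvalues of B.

Set up det(rI - B) = 0.
Expanding along the first row, p(r) = r^3 - 5r^2 - 16r + 80.
Rational-root test: r = 4 gives p(4) = 0.
Factor out (r - 4): p(r) = (r - 4)·(r^2 - r - 20).
The quadratic factors as (r + 4)·(r - 5).
Eigenvalues: -4, 4, 5.

-4, 4, 5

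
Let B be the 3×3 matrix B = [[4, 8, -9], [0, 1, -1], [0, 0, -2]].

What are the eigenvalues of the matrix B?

-2, 1, 4

B is upper triangular, so its eigenvalues are the diagonal entries.
Diagonal: 4, 1, -2.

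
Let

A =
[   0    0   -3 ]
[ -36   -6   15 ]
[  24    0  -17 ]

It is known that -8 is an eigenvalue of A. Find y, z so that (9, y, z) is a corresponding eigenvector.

We need (A + 8I)v = 0.
A + 8I = [[8, 0, -3], [-36, 2, 15], [24, 0, -9]].
Row 1: (8)·9 + (0)·y + (-3)·z = 0
Row 2: (-36)·9 + (2)·y + (15)·z = 0
Row 3: (24)·9 + (0)·y + (-9)·z = 0
Solving gives y = -18, z = 24.
Check: A·(9, -18, 24) = (-72, 144, -192) = -8·(9, -18, 24).

-18, 24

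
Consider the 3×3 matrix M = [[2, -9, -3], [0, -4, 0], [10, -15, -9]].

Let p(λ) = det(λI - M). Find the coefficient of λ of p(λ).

40

p(λ) = λ^3 + 11λ^2 + 40λ + 48.
The coefficient of λ is 40.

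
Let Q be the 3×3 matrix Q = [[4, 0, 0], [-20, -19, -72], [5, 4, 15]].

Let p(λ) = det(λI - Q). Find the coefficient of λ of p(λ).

-13

p(λ) = λ^3 - 13λ - 12.
The coefficient of λ is -13.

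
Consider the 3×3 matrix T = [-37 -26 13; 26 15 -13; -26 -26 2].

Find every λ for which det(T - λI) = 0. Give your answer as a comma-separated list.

The characteristic polynomial is p(μ) = det(μI - T).
Expanding along the first row, p(μ) = μ^3 + 20μ^2 + 77μ - 242.
Rational-root test: μ = 2 gives p(2) = 0.
Factor out (μ - 2): p(μ) = (μ - 2)·(μ^2 + 22μ + 121).
The quadratic factor is (μ + 11)^2.
Eigenvalues: -11, -11, 2.

-11, -11, 2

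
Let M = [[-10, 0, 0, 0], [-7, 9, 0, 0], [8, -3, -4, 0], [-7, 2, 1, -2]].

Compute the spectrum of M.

-10, -4, -2, 9

M is lower triangular, so its eigenvalues are the diagonal entries.
Diagonal: -10, 9, -4, -2.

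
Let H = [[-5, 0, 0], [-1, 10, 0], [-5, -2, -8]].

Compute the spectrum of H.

H is lower triangular, so its eigenvalues are the diagonal entries.
Diagonal: -5, 10, -8.

-8, -5, 10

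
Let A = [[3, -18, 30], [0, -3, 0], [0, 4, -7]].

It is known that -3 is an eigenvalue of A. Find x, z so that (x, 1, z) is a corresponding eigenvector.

-2, 1

We need (A + 3I)v = 0.
A + 3I = [[6, -18, 30], [0, 0, 0], [0, 4, -4]].
Row 1: (6)·x + (-18)·1 + (30)·z = 0
Row 2: (0)·x + (0)·1 + (0)·z = 0
Row 3: (0)·x + (4)·1 + (-4)·z = 0
Solving gives x = -2, z = 1.
Check: A·(-2, 1, 1) = (6, -3, -3) = -3·(-2, 1, 1).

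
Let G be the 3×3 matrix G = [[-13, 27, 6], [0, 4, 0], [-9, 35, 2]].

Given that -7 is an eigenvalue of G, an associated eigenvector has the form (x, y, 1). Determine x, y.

We need (G + 7I)v = 0.
G + 7I = [[-6, 27, 6], [0, 11, 0], [-9, 35, 9]].
Row 1: (-6)·x + (27)·y + (6)·1 = 0
Row 2: (0)·x + (11)·y + (0)·1 = 0
Row 3: (-9)·x + (35)·y + (9)·1 = 0
Solving gives x = 1, y = 0.
Check: G·(1, 0, 1) = (-7, 0, -7) = -7·(1, 0, 1).

1, 0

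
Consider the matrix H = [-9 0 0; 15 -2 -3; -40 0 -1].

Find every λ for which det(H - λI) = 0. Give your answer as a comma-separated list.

The characteristic polynomial is p(λ) = det(λI - H).
Cofactor expansion gives p(λ) = λ^3 + 12λ^2 + 29λ + 18.
Since p(-1) = 0, λ = -1 is a root.
Dividing by (λ + 1) leaves λ^2 + 11λ + 18.
The quadratic factors as (λ + 9)·(λ + 2).
Eigenvalues: -9, -2, -1.

-9, -2, -1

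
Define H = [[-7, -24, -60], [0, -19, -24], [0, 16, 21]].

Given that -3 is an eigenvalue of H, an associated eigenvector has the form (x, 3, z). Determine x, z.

We need (H + 3I)v = 0.
H + 3I = [[-4, -24, -60], [0, -16, -24], [0, 16, 24]].
Row 1: (-4)·x + (-24)·3 + (-60)·z = 0
Row 2: (0)·x + (-16)·3 + (-24)·z = 0
Row 3: (0)·x + (16)·3 + (24)·z = 0
Solving gives x = 12, z = -2.
Check: H·(12, 3, -2) = (-36, -9, 6) = -3·(12, 3, -2).

12, -2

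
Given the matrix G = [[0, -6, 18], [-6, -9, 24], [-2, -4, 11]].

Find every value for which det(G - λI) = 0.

-1, 0, 3

The characteristic polynomial is p(μ) = det(μI - G).
Expanding along the first row, p(μ) = μ^3 - 2μ^2 - 3μ.
Since p(0) = 0, μ = 0 is a root.
Dividing by μ leaves μ^2 - 2μ - 3.
The quadratic factors as (μ + 1)·(μ - 3).
Eigenvalues: -1, 0, 3.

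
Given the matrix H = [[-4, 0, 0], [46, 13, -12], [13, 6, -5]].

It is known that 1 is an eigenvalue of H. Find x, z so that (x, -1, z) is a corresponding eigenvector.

We need (H - 1I)v = 0.
H - 1I = [[-5, 0, 0], [46, 12, -12], [13, 6, -6]].
Row 1: (-5)·x + (0)·-1 + (0)·z = 0
Row 2: (46)·x + (12)·-1 + (-12)·z = 0
Row 3: (13)·x + (6)·-1 + (-6)·z = 0
Solving gives x = 0, z = -1.
Check: H·(0, -1, -1) = (0, -1, -1) = 1·(0, -1, -1).

0, -1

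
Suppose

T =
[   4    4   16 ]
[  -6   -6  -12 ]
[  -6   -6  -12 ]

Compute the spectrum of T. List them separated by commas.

-8, -6, 0

Set up det(sI - T) = 0.
Expanding along the first row, p(s) = s^3 + 14s^2 + 48s.
Since p(-8) = 0, s = -8 is a root.
Factor out (s + 8): p(s) = (s + 8)·(s^2 + 6s).
The quadratic factors as (s + 6)·s.
Eigenvalues: -8, -6, 0.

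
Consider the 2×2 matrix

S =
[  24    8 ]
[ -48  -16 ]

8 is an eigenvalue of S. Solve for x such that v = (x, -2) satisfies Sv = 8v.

We need (S - 8I)v = 0.
S - 8I = [[16, 8], [-48, -24]].
Row 1: (16)·x + (8)·-2 = 0
Row 2: (-48)·x + (-24)·-2 = 0
Solving gives x = 1.
Check: S·(1, -2) = (8, -16) = 8·(1, -2).

1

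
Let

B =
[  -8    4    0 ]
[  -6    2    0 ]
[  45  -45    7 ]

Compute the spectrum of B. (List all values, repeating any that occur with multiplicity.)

The characteristic polynomial is p(r) = det(rI - B).
Expanding the 3×3 determinant: p(r) = r^3 - r^2 - 34r - 56.
Since p(-2) = 0, r = -2 is a root.
Factor out (r + 2): p(r) = (r + 2)·(r^2 - 3r - 28).
The quadratic factors as (r + 4)·(r - 7).
Eigenvalues: -4, -2, 7.

-4, -2, 7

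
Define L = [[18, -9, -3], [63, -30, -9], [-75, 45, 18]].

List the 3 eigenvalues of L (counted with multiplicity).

-3, 3, 6

Set up det(sI - L) = 0.
Cofactor expansion gives p(s) = s^3 - 6s^2 - 9s + 54.
Try s = -3: p(-3) = 0, so -3 is a root.
Factor out (s + 3): p(s) = (s + 3)·(s^2 - 9s + 18).
The quadratic factors as (s - 3)·(s - 6).
Eigenvalues: -3, 3, 6.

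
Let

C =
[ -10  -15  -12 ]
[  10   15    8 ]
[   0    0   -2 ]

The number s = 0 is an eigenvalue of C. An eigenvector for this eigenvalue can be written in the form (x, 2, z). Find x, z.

We need (C)v = 0.
C = [[-10, -15, -12], [10, 15, 8], [0, 0, -2]].
Row 1: (-10)·x + (-15)·2 + (-12)·z = 0
Row 2: (10)·x + (15)·2 + (8)·z = 0
Row 3: (0)·x + (0)·2 + (-2)·z = 0
Solving gives x = -3, z = 0.
Check: C·(-3, 2, 0) = (0, 0, 0) = 0·(-3, 2, 0).

-3, 0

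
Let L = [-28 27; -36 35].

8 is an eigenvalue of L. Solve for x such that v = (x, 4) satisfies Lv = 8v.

We need (L - 8I)v = 0.
L - 8I = [[-36, 27], [-36, 27]].
Row 1: (-36)·x + (27)·4 = 0
Row 2: (-36)·x + (27)·4 = 0
Solving gives x = 3.
Check: L·(3, 4) = (24, 32) = 8·(3, 4).

3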